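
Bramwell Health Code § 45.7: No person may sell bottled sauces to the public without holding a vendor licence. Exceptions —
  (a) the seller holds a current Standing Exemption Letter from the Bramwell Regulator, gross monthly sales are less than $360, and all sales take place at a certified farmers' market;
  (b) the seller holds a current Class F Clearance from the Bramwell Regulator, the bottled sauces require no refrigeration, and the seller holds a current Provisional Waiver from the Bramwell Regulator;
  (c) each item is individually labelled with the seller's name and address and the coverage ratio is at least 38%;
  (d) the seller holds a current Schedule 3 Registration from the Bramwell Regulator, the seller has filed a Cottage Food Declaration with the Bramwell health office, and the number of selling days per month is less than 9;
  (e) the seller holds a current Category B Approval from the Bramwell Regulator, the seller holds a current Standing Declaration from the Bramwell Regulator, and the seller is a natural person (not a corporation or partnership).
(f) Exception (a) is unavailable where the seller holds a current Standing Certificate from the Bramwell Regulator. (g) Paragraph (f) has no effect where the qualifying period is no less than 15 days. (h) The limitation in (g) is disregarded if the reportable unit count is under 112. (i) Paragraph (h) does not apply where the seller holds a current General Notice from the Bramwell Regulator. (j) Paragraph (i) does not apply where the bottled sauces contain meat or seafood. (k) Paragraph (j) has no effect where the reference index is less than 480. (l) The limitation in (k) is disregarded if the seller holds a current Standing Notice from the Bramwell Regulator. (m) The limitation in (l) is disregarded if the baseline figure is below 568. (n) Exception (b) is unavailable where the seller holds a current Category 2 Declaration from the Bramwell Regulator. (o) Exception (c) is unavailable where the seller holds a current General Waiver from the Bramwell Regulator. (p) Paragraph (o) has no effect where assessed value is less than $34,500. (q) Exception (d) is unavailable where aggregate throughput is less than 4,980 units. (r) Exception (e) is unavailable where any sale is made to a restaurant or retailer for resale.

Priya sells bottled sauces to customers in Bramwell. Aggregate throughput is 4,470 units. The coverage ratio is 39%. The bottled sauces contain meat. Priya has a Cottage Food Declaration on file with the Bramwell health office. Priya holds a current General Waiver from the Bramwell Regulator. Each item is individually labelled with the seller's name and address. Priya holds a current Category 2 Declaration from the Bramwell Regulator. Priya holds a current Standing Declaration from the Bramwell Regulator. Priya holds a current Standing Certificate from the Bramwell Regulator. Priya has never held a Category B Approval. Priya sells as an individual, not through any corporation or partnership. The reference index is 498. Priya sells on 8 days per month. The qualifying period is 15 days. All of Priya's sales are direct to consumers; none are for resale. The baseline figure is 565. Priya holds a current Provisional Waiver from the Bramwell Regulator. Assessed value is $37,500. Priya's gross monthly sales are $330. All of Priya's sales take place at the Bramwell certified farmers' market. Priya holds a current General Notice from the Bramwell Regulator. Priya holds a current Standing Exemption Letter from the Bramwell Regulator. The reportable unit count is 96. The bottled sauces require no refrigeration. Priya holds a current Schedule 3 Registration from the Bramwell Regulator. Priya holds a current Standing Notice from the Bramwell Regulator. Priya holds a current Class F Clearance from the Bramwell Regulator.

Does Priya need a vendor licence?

Yes — Priya must hold a vendor licence.

Exception (a) is satisfied on its face — a current Standing Exemption Letter is held; gross monthly sales are $330, less than the $360 limit; all sales are at a certified farmers' market. But: (f) operates against (a): a current Standing Certificate is held. (g) applies (the qualifying period is 15 days, meeting the 15 days threshold), but yields to (h): (h) operates against (g): the reportable unit count is 96, under the 112 limit. (i) would limit (h) — a current General Notice is held — but (j) sets (i) aside: (j) operates against (i): the bottled sauces contain meat. (k) does not operate here (the reference index is 498, not less than 480), so (j) stands. Exception (a) does not apply.
All of (b)'s requirements are met (a current Class F Clearance is held; the bottled sauces are shelf-stable; a current Provisional Waiver is held). However, paragraph (n) must be considered: (n) operates against (b): a current Category 2 Declaration is held. So (b) is unavailable.
All of (c)'s requirements are met (items are individually labelled; the coverage ratio is 39%, meeting the 38% threshold). Turning to paragraphs (o)–(p): (o) applies — a current General Waiver is held. (p) is inapplicable (assessed value is $37,500, not less than $34,500), so (o) stands. (c) is therefore removed.
All of (d)'s requirements are met (a current Schedule 3 Registration is held; a Cottage Food Declaration is on file; the number of selling days per month is 8, less than the 9 limit). Turning to paragraph (q): (q) operates against (d): aggregate throughput is 4,470 units, less than the 4,980 units limit. So (d) is unavailable.
Exception (e) requires that the seller holds a current Category B Approval from the Bramwell Regulator; but no current Category B Approval is held, so (e) is unavailable.
No exception displaces § 45.7.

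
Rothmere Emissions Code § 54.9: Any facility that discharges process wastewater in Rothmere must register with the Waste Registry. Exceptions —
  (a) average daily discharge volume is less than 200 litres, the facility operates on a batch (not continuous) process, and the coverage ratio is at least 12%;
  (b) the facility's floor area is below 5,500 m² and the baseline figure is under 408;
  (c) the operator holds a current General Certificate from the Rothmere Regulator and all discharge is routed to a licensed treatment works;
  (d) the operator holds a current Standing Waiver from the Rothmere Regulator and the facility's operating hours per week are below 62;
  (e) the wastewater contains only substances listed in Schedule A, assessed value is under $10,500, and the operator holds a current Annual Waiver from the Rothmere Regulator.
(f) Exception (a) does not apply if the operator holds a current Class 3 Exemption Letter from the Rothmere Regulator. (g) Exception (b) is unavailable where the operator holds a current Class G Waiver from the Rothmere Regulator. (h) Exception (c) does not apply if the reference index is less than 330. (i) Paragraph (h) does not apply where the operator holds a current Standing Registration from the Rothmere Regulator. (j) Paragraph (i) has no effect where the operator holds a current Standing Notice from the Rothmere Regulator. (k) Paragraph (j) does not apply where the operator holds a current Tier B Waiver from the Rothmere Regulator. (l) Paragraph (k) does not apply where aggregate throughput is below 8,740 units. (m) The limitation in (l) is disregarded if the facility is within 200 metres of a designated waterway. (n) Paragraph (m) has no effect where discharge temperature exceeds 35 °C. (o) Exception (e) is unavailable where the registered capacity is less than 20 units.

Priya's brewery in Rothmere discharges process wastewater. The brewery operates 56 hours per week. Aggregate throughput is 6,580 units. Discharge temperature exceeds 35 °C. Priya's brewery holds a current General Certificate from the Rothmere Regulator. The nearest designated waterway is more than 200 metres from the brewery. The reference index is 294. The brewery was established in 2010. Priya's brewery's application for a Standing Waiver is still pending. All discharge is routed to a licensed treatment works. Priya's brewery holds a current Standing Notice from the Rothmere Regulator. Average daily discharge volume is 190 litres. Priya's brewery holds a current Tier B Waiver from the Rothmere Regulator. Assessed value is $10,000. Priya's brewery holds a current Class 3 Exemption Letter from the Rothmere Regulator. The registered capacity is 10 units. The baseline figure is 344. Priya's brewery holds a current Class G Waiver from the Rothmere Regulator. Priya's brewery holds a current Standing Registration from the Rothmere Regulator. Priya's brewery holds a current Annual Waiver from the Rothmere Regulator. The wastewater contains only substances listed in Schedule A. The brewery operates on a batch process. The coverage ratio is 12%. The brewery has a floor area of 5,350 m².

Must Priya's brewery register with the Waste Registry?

Yes — Priya's brewery must register with the Waste Registry.

Exception (a): average daily discharge volume is 190 litres, less than the 200 litres limit; the facility operates on a batch process; the coverage ratio is 12%, meeting the 12% threshold — every condition holds. But: (f) operates against (a): a current Class 3 Exemption Letter is held. Exception (a) does not apply.
Exception (b): the facility's floor area is 5,350 m², below the 5,500 m² limit; the baseline figure is 344, under the 408 limit — every condition holds. But: (g) operates against (b): a current Class G Waiver is held. (b) is therefore removed.
Exception (c)'s conditions are all satisfied: a current General Certificate is held; discharge is routed to a licensed treatment works. Turning to paragraphs (h)–(n): (h) operates — the reference index is 294, less than the 330 limit. (i) is triggered (a current Standing Registration is held), but is overridden by (j): (j) operates against (i): a current Standing Notice is held. (k) applies (a current Tier B Waiver is held), but is set aside by (l): (l) operates against (k): aggregate throughput is 6,580 units, below the 8,740 units limit. (m), which would lift (l), is not triggered — the brewery is more than 200 m from any designated waterway. (c) is therefore removed.
Exception (d) requires that the operator holds a current Standing Waiver from the Rothmere Regulator; but there is no Standing Waiver in force, so (d) is unavailable.
Exception (e)'s conditions are all satisfied: the wastewater is Schedule-A-only; assessed value is $10,000, under the $10,500 limit; a current Annual Waiver is held. But: (o) is triggered — the registered capacity is 10 units, less than the 20 units limit. So (e) is unavailable.
No exception is made out. Priya's brewery falls within the general rule.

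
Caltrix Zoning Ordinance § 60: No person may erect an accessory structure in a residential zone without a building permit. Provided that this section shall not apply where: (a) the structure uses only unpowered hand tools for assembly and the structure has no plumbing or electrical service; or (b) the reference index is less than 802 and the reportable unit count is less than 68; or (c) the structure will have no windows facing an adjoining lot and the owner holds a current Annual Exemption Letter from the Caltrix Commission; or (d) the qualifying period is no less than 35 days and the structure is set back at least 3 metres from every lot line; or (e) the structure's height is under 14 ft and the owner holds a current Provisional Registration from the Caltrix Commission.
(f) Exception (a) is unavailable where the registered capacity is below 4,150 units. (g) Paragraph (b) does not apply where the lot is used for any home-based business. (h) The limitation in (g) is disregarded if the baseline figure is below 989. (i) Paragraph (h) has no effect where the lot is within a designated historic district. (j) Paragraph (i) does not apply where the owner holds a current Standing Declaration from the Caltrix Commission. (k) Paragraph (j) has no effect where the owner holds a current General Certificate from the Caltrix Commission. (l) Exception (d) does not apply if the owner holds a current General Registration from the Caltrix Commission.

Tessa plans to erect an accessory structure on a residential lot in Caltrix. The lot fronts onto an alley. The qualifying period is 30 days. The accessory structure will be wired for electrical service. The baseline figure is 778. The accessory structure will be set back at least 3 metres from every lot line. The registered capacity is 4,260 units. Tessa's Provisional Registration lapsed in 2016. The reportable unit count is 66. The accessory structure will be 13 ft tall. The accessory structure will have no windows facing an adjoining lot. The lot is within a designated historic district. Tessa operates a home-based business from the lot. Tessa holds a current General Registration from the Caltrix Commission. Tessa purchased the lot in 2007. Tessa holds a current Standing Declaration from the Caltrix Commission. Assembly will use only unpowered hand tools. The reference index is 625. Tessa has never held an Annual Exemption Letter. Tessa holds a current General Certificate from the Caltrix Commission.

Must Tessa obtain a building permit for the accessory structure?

Yes — Tessa must obtain a building permit.

Exception (a) fails — electrical service is planned.
All of (b)'s requirements are met (the reference index is 625, less than the 802 limit; the reportable unit count is 66, less than the 68 limit). But applying paragraphs (g)–(k): (g) operates — a home-based business operates on the lot. (h) would limit (g) — the baseline figure is 778, below the 989 limit — but (i) sets (h) aside: (i) operates against (h): the lot is in a historic district. (j) applies (a current Standing Declaration is held), but yields to (k): (k) operates against (j): a current General Certificate is held. Exception (b) does not apply.
Exception (c) fails — no current Annual Exemption Letter is held.
Exception (d) requires that the qualifying period is no less than 35 days; but the qualifying period is 30 days, short of 35 days, so (d) is unavailable.
Exception (e) fails — the Provisional Registration is not current.
No exception is made out. Tessa falls within the general rule.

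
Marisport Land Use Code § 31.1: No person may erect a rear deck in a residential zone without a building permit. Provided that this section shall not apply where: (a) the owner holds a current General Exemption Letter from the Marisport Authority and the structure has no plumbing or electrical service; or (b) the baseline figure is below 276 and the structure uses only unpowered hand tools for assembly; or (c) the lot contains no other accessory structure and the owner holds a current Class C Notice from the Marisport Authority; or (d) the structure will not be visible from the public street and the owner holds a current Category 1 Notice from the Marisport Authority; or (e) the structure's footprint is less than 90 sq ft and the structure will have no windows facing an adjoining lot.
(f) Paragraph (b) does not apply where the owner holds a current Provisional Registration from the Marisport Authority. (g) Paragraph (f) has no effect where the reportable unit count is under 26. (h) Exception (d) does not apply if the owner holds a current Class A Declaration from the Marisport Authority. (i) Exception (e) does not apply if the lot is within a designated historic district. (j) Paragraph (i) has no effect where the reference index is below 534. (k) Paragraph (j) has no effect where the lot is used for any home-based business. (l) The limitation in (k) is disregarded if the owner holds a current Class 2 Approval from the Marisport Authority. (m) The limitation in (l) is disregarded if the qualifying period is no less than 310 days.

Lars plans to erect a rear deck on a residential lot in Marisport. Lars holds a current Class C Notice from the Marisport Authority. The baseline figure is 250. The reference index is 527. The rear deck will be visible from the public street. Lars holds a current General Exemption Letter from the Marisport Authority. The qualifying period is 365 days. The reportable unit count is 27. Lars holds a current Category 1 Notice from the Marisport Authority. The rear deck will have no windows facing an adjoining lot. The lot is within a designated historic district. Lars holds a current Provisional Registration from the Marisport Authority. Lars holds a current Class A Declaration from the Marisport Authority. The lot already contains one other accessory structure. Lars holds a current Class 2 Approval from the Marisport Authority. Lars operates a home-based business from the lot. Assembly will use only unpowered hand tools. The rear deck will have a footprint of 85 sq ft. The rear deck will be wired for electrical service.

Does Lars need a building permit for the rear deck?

Exception (a) fails — electrical service is planned.
Exception (b)'s conditions are all satisfied: the baseline figure is 250, below the 276 limit; assembly uses only hand tools. Turning to paragraphs (f)–(g): (f) operates — a current Provisional Registration is held. (g) is not engaged (the reportable unit count is 27, not under 26), so (f) stands. (b) is therefore removed.
Exception (c) does not apply: the lot already has another accessory structure.
Exception (d) does not apply: the structure will be visible from the street.
Exception (e)'s conditions are all satisfied: the structure's footprint is 85 sq ft, less than the 90 sq ft limit; no windows face an adjoining lot. However, paragraphs (i)–(m) must be considered: (i) operates against (e): the lot is in a historic district. (j) is triggered (the reference index is 527, below the 534 limit), but is overridden by (k): (k) is triggered — a home-based business operates on the lot. (l) operates (a current Class 2 Approval is held), but is overridden by (m): (m) is engaged — the qualifying period is 365 days, meeting the 310 days threshold. (e) is therefore removed.
Every exception is unavailable, so the rule governs.

Yes — Lars must obtain a building permit.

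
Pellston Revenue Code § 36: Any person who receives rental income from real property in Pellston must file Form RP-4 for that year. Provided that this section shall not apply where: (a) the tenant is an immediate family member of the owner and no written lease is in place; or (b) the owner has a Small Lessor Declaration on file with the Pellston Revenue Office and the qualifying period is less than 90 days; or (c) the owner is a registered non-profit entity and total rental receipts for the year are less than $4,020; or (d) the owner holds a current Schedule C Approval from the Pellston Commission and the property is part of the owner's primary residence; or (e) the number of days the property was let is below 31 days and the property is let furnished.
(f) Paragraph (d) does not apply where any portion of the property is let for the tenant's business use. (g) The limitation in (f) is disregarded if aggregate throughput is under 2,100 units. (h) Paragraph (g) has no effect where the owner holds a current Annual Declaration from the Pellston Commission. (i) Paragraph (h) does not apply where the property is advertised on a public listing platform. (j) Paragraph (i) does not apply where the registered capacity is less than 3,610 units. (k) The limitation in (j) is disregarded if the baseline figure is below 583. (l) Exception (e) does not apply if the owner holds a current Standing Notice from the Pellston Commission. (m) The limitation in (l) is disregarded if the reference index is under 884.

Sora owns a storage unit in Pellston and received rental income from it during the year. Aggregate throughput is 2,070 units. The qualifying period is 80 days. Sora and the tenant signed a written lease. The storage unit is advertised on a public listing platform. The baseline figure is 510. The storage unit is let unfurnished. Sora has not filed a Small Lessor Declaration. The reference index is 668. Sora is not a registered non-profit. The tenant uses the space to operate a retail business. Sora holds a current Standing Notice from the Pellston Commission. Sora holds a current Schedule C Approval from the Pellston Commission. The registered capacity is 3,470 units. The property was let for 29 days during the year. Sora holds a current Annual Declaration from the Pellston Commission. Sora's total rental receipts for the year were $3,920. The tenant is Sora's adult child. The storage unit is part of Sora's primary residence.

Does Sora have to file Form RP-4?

Exception (a) fails — a written lease is in place.
Exception (b) does not apply: no Small Lessor Declaration is on file.
Exception (c) requires that the owner is a registered non-profit entity; but Sora is not a registered non-profit, so (c) is unavailable.
Exception (d)'s conditions are all satisfied: a current Schedule C Approval is held; the storage unit is part of the primary residence. As to paragraphs (f)–(k): (f) is engaged (the space is let for business use), but is set aside by (g): (g) is triggered — aggregate throughput is 2,070 units, under the 2,100 units limit. (h) applies (a current Annual Declaration is held), but is set aside by (i): (i) operates against (h): the property is publicly advertised. (j) operates (the registered capacity is 3,470 units, less than the 3,610 units limit), but yields to (k): (k) applies — the baseline figure is 510, below the 583 limit. (d) remains available.
Exception (e) does not apply: the property is let unfurnished.

No — exception (d) applies; Sora is not required to file Form RP-4.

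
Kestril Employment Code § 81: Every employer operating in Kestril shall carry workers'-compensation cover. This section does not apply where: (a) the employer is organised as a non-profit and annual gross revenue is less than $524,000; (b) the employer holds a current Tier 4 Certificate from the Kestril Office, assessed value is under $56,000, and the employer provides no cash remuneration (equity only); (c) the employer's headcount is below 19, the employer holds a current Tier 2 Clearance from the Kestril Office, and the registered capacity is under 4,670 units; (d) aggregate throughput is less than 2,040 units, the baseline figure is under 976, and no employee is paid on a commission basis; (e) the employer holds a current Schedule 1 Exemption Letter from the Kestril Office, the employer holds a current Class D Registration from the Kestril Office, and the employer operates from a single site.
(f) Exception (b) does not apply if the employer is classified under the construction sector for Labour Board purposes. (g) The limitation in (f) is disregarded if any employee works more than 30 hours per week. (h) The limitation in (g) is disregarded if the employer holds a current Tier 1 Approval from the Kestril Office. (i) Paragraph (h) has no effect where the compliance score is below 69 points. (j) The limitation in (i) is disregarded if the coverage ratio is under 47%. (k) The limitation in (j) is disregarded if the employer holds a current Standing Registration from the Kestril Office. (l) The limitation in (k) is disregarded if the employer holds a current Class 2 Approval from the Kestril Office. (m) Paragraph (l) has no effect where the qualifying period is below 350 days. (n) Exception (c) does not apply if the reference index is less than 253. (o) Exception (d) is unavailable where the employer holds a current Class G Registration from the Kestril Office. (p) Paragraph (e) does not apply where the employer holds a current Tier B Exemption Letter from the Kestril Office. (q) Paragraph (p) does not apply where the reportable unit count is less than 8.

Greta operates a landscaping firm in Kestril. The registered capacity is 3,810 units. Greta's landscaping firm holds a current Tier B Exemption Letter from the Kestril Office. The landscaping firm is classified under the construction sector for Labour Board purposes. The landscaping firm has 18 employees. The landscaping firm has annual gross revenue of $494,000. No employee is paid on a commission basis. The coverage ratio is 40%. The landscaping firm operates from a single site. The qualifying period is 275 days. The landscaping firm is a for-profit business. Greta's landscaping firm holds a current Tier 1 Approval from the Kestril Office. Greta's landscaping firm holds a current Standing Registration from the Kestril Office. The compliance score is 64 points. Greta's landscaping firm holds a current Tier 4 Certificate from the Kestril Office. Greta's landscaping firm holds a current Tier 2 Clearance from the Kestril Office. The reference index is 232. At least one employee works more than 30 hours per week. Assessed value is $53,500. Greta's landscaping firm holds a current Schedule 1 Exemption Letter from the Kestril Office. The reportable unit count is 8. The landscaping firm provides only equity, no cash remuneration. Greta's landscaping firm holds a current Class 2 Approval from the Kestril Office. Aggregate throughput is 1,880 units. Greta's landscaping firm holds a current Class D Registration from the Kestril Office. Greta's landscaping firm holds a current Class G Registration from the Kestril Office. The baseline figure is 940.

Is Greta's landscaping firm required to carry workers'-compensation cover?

Exception (a) fails — the employer is for-profit.
All of (b)'s requirements are met (a current Tier 4 Certificate is held; assessed value is $53,500, under the $56,000 limit; remuneration is equity-only). Considering the limiting provisions: (f) would limit (b) — the landscaping firm is classified under the construction sector — but (g) sets (f) aside: (g) operates against (f): at least one employee exceeds 30 hours/week. (h) is triggered (a current Tier 1 Approval is held), but is overridden by (i): (i) is triggered — the compliance score is 64 points, below the 69 points limit. (j) operates (the coverage ratio is 40%, under the 47% limit), but is displaced by (k): (k) is triggered — a current Standing Registration is held. (l) would limit (k) — a current Class 2 Approval is held — but (m) sets (l) aside: (m) applies — the qualifying period is 275 days, below the 350 days limit. Exception (b) stands.
Exception (c) is satisfied on its face — the employer's headcount is 18, below the 19 limit; a current Tier 2 Clearance is held; the registered capacity is 3,810 units, under the 4,670 units limit. However, paragraph (n) must be considered: (n) operates against (c): the reference index is 232, less than the 253 limit. Exception (c) does not apply.
Exception (d)'s conditions are all satisfied: aggregate throughput is 1,880 units, less than the 2,040 units limit; the baseline figure is 940, under the 976 limit; no employee is paid on commission. But applying paragraph (o): (o) operates against (d): a current Class G Registration is held. Exception (d) does not apply.
Exception (e): a current Schedule 1 Exemption Letter is held; a current Class D Registration is held; the employer operates from a single site — every condition holds. Turning to paragraphs (p)–(q): (p) operates against (e): a current Tier B Exemption Letter is held. (q), which would lift (p), is not engaged — the reportable unit count is 8, not less than 8. (e) is therefore removed.

No — exception (b) applies; Greta's landscaping firm is not required to carry workers'-compensation cover.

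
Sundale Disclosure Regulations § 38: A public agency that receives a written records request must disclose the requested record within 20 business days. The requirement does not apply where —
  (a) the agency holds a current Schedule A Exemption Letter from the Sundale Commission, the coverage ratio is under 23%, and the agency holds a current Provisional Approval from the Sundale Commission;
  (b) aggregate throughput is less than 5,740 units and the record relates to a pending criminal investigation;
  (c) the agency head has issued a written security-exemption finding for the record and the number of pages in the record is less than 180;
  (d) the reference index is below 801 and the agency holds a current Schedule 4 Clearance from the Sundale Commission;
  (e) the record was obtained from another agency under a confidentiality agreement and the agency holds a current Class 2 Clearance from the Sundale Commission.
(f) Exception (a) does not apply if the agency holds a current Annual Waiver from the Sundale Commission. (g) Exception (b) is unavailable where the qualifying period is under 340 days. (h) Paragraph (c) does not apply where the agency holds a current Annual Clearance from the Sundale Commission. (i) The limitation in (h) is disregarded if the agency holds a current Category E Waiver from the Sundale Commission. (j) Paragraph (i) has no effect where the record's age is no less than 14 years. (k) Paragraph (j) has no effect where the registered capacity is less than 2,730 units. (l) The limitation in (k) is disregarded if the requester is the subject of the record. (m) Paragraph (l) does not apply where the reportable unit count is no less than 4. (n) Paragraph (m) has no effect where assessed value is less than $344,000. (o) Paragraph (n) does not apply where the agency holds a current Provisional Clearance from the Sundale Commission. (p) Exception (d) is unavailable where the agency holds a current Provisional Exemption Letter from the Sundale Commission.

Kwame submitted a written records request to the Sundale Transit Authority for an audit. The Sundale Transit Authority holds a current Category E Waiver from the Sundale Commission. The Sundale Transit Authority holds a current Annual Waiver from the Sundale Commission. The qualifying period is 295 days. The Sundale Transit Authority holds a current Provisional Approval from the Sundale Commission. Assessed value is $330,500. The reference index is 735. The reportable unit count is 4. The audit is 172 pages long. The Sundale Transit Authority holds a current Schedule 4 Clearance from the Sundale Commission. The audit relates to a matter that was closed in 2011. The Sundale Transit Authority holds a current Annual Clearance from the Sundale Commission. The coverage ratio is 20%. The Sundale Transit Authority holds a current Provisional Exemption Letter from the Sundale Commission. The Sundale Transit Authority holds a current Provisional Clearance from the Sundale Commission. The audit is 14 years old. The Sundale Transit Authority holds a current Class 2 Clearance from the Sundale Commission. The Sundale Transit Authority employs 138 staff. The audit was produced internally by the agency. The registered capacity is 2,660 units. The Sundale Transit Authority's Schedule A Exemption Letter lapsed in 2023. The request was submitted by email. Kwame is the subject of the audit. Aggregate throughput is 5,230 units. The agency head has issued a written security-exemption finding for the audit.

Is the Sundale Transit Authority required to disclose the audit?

Exception (a) requires that the agency holds a current Schedule A Exemption Letter from the Sundale Commission; but the Schedule A Exemption Letter is not current, so (a) is unavailable.
Exception (b) does not apply: the audit relates to a closed matter.
All of (c)'s requirements are met (a written security-exemption finding has been issued; the number of pages in the record is 172, less than the 180 limit). As to paragraphs (h)–(o): (h) would limit (c) — a current Annual Clearance is held — but (i) sets (h) aside: (i) operates against (h): a current Category E Waiver is held. (j) is engaged (the record's age is 14 years, meeting the 14 years threshold), but is displaced by (k): (k) is triggered — the registered capacity is 2,660 units, less than the 2,730 units limit. (l) would limit (k) — Kwame is the subject of the audit — but (m) sets (l) aside: (m) operates against (l): the reportable unit count is 4, meeting the 4 threshold. (n) operates (assessed value is $330,500, less than the $344,000 limit), but yields to (o): (o) operates against (n): a current Provisional Clearance is held. So (c) applies.
Exception (d)'s conditions are all satisfied: the reference index is 735, below the 801 limit; a current Schedule 4 Clearance is held. But: (p) operates against (d): a current Provisional Exemption Letter is held. So (d) is unavailable.
Exception (e) requires that the record was obtained from another agency under a confidentiality agreement; but the audit was produced internally, so (e) is unavailable.

No — exception (c) applies; the Sundale Transit Authority is not required to disclose the audit.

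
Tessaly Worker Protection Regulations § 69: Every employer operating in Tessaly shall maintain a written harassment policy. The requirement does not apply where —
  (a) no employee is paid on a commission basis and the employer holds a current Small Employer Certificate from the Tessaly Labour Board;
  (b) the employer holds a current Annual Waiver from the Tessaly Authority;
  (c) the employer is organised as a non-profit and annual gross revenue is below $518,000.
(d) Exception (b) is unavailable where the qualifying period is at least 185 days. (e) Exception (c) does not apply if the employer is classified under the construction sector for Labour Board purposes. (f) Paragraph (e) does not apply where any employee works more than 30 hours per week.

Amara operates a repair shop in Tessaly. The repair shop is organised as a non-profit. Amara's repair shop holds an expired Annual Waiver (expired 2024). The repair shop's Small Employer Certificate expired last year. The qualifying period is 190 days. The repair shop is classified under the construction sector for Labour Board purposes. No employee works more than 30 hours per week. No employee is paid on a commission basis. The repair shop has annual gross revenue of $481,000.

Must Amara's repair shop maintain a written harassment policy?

Exception (a) fails — the Small Employer Certificate has expired.
Exception (b) fails — no current Annual Waiver is held.
All of (c)'s requirements are met (the employer is a non-profit; annual gross revenue is $481,000, below the $518,000 limit). However, paragraphs (e)–(f) must be considered: (e) operates against (c): the repair shop is classified under the construction sector. (f) is not triggered (no employee exceeds 30 hours/week), so (e) stands. So (c) is unavailable.
No exception applies. The general rule governs.

Yes — Amara's repair shop must maintain a written harassment policy.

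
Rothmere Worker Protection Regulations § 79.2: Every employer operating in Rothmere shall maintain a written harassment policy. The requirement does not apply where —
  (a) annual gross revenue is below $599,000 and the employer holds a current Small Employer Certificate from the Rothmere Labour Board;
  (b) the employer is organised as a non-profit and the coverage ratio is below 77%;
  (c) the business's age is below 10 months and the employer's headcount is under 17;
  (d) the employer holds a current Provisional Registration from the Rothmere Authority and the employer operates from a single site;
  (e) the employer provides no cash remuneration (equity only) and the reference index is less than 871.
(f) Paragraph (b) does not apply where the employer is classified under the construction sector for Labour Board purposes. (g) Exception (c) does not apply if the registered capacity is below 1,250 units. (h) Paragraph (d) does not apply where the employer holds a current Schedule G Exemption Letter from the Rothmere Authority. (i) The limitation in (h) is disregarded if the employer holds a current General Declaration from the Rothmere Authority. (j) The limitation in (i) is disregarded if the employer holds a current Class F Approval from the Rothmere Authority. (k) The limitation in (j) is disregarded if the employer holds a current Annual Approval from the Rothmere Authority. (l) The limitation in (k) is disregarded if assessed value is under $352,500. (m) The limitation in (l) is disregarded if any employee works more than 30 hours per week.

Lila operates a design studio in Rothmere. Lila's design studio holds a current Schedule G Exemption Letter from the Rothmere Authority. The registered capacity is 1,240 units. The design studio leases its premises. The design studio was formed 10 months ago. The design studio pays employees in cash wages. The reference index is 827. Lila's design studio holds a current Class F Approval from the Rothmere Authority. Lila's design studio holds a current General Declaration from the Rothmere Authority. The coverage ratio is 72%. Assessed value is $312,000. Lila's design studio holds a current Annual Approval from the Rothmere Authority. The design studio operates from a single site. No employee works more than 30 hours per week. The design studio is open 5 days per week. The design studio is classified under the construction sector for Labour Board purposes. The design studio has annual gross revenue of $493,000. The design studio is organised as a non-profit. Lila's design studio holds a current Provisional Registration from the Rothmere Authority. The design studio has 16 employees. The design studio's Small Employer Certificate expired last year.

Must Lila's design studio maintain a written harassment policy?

Exception (a) requires that the employer holds a current Small Employer Certificate from the Rothmere Labour Board; but the Small Employer Certificate has expired, so (a) is unavailable.
All of (b)'s requirements are met (the employer is a non-profit; the coverage ratio is 72%, below the 77% limit). But applying paragraph (f): (f) operates against (b): the design studio is classified under the construction sector. So (b) is unavailable.
Exception (c) does not apply: the business's age is 10 months, not below 10 months.
All of (d)'s requirements are met (a current Provisional Registration is held; the employer operates from a single site). But applying paragraphs (h)–(m): (h) operates against (d): a current Schedule G Exemption Letter is held. (i) would limit (h) — a current General Declaration is held — but (j) sets (i) aside: (j) operates — a current Class F Approval is held. (k) is triggered (a current Annual Approval is held), but is overridden by (l): (l) operates against (k): assessed value is $312,000, under the $352,500 limit. (m) is inapplicable (no employee exceeds 30 hours/week), so (l) stands. So (d) is unavailable.
Exception (e) fails — employees are paid cash wages.
None of the exceptions is available; § 79.2 applies in full.

Yes — Lila's design studio must maintain a written harassment policy.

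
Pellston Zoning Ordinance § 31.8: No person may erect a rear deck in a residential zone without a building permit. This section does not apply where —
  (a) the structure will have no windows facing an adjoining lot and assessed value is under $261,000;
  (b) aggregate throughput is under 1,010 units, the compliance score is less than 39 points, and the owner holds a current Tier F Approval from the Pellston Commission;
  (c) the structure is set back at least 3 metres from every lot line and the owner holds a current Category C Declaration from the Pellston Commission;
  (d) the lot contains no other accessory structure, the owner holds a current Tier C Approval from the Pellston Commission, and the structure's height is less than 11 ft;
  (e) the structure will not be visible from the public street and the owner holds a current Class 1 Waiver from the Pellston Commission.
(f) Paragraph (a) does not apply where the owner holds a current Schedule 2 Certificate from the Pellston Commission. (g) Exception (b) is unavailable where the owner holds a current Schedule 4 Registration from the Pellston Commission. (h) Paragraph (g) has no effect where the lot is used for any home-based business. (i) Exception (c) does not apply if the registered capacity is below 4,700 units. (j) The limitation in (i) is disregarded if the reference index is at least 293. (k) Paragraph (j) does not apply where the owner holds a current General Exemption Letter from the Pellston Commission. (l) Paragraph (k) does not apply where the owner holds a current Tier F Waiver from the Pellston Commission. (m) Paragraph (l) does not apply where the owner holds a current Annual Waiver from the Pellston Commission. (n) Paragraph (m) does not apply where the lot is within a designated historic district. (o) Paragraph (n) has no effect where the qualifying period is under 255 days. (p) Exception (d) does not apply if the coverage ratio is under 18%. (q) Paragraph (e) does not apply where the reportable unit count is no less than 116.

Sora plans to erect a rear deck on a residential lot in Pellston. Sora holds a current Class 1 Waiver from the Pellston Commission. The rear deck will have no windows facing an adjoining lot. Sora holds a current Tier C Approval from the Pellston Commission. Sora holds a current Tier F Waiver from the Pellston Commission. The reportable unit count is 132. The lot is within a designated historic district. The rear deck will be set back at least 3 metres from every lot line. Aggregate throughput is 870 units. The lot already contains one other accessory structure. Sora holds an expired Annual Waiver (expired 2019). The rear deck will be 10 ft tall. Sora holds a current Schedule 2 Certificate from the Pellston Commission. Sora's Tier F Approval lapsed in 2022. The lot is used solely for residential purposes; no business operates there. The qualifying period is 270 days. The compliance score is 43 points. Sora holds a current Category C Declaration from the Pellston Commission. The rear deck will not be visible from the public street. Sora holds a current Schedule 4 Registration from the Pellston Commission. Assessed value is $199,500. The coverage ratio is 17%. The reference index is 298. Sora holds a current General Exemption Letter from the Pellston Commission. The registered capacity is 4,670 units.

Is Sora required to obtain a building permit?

Exception (a)'s conditions are all satisfied: no windows face an adjoining lot; assessed value is $199,500, under the $261,000 limit. Turning to paragraph (f): (f) is engaged — a current Schedule 2 Certificate is held. Exception (a) does not apply.
Exception (b) fails — the compliance score is 43 points, not less than 39 points.
Exception (c) is satisfied on its face — the setback is at least 3 m on every side; a current Category C Declaration is held. Under paragraphs (i)–(o): (i) would limit (c) — the registered capacity is 4,670 units, below the 4,700 units limit — but (j) sets (i) aside: (j) operates against (i): the reference index is 298, meeting the 293 threshold. (k) would limit (j) — a current General Exemption Letter is held — but (l) sets (k) aside: (l) applies — a current Tier F Waiver is held. (m) does not operate here (there is no Annual Waiver in force), so (l) stands. So (c) applies.
Exception (d) fails — the lot already has another accessory structure.
All of (e)'s requirements are met (the structure will not be visible from the street; a current Class 1 Waiver is held). Turning to paragraph (q): (q) operates against (e): the reportable unit count is 132, meeting the 116 threshold. (e) is therefore removed.

No — exception (c) applies; Sora does not need a building permit.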